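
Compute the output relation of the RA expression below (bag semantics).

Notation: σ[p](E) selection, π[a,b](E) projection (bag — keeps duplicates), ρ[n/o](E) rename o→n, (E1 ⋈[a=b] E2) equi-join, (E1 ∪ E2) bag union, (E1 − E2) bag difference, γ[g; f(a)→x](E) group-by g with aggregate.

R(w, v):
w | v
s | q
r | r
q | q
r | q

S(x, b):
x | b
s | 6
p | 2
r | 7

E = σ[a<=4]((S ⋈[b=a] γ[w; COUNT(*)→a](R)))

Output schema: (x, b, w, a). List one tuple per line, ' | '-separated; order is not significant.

Row counts bottom-up:
  S → 3
  R → 4
  γ[w; COUNT(*)→a](R) → 3
  (S ⋈[b=a] γ[w; COUNT(*)→a](R)) → 1
  σ[a<=4]((S ⋈[b=a] γ[w; COUNT(*)→a](R))) → 1

== RESULT ==
x | b | w | a
p | 2 | r | 2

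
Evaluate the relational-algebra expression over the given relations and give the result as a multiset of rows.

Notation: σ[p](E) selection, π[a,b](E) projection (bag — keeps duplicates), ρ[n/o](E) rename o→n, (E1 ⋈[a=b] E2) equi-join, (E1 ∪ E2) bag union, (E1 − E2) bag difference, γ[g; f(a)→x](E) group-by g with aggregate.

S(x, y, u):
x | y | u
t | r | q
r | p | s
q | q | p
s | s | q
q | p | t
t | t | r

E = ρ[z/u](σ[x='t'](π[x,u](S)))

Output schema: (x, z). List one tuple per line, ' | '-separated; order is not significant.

Row counts bottom-up:
  S → 6
  π[x,u](S) → 6
  σ[x='t'](π[x,u](S)) → 2
  ρ[z/u](σ[x='t'](π[x,u](S))) → 2

== RESULT ==
x | z
t | q
t | r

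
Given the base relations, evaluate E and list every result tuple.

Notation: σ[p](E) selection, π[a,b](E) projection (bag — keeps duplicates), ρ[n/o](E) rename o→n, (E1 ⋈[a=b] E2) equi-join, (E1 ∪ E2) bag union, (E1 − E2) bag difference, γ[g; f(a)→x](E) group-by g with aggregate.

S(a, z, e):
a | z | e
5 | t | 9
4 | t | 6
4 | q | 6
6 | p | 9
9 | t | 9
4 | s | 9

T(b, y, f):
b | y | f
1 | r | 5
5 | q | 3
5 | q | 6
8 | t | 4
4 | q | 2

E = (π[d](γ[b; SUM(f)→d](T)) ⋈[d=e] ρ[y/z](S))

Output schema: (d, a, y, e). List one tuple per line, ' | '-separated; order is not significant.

Row counts bottom-up:
  T → 5
  γ[b; SUM(f)→d](T) → 4
  π[d](γ[b; SUM(f)→d](T)) → 4
  S → 6
  ρ[y/z](S) → 6
  (π[d](γ[b; SUM(f)→d](T)) ⋈[d=e] ρ[y/z](S)) → 4

== RESULT ==
d | a | y | e
9 | 4 | s | 9
9 | 5 | t | 9
9 | 6 | p | 9
9 | 9 | t | 9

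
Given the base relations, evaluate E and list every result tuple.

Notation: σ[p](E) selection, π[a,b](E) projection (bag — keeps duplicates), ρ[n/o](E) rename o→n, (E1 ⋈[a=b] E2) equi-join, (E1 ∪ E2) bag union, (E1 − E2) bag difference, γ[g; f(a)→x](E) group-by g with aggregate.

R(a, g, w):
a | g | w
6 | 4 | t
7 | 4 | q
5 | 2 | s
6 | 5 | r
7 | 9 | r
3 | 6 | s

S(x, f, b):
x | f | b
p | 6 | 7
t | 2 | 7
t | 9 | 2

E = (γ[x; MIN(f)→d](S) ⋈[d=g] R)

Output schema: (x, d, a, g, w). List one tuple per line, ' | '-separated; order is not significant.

Stepwise |·|:
  S → 3
  γ[x; MIN(f)→d](S) → 2
  R → 6
  (γ[x; MIN(f)→d](S) ⋈[d=g] R) → 2

== RESULT ==
x | d | a | g | w
p | 6 | 3 | 6 | s
t | 2 | 5 | 2 | s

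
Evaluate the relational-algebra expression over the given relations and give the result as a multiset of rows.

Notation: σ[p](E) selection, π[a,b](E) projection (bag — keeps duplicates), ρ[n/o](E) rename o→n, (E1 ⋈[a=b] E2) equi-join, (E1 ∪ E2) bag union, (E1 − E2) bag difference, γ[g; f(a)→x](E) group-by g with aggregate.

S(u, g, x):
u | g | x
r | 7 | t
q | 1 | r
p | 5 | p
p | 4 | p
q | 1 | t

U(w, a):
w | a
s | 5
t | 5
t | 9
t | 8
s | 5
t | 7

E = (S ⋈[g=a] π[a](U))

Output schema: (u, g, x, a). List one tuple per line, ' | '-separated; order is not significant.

Stepwise |·|:
  S → 5
  U → 6
  π[a](U) → 6
  (S ⋈[g=a] π[a](U)) → 4

== RESULT ==
u | g | x | a
p | 5 | p | 5
p | 5 | p | 5
p | 5 | p | 5
r | 7 | t | 7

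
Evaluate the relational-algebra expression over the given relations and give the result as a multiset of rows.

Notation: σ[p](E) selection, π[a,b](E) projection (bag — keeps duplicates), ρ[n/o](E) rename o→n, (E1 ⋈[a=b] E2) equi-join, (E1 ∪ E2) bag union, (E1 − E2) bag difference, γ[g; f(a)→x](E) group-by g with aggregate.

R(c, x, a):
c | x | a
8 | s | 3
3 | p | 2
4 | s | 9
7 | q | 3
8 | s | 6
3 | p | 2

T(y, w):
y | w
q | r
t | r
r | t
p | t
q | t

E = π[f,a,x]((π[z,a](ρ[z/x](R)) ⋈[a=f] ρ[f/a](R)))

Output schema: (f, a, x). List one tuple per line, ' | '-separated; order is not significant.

Per-node cardinality:
  R → 6
  ρ[z/x](R) → 6
  π[z,a](ρ[z/x](R)) → 6
  R → 6
  ρ[f/a](R) → 6
  (π[z,a](ρ[z/x](R)) ⋈[a=f] ρ[f/a](R)) → 10
  π[f,a,x]((π[z,a](ρ[z/x](R)) ⋈[a=f] ρ[f/a](R))) → 10

== RESULT ==
f | a | x
2 | 2 | p
2 | 2 | p
2 | 2 | p
2 | 2 | p
3 | 3 | q
3 | 3 | q
3 | 3 | s
3 | 3 | s
6 | 6 | s
9 | 9 | s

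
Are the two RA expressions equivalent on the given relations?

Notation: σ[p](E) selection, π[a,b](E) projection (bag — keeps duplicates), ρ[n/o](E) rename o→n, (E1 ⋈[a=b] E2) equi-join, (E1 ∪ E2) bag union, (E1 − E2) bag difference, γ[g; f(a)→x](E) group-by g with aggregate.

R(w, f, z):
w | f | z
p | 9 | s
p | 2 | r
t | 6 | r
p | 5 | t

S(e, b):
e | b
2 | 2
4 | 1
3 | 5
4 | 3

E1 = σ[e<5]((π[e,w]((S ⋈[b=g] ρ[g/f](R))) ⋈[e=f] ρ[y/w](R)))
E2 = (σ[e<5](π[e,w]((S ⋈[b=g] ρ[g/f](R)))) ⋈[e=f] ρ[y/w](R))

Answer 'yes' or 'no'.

E1 stepwise |·|:
  S → 4
  R → 4
  ρ[g/f](R) → 4
  (S ⋈[b=g] ρ[g/f](R)) → 2
  π[e,w]((S ⋈[b=g] ρ[g/f](R))) → 2
  R → 4
  ρ[y/w](R) → 4
  (π[e,w]((S ⋈[b=g] ρ[g/f](R))) ⋈[e=f] ρ[y/w](R)) → 1
  σ[e<5]((π[e,w]((S ⋈[b=g] ρ[g/f](R))) ⋈[e=f] ρ[y/w](R))) → 1
E2 stepwise |·|:
  S → 4
  R → 4
  ρ[g/f](R) → 4
  (S ⋈[b=g] ρ[g/f](R)) → 2
  π[e,w]((S ⋈[b=g] ρ[g/f](R))) → 2
  σ[e<5](π[e,w]((S ⋈[b=g] ρ[g/f](R)))) → 2
  R → 4
  ρ[y/w](R) → 4
  (σ[e<5](π[e,w]((S ⋈[b=g] ρ[g/f](R)))) ⋈[e=f] ρ[y/w](R)) → 1

E1 and E2 produce the same multiset:
e | w | y | f | z
2 | p | p | 2 | r

yes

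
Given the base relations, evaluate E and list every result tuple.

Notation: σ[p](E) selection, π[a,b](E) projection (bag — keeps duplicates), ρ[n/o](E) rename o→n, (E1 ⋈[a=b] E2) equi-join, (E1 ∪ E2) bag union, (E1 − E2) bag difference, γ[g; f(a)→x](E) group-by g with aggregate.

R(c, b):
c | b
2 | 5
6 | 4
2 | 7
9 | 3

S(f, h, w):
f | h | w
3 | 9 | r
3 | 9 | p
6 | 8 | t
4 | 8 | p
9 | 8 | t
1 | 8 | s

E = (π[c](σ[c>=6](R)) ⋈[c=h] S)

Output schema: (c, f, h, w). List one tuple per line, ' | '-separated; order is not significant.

Per-node cardinality:
  R → 4
  σ[c>=6](R) → 2
  π[c](σ[c>=6](R)) → 2
  S → 6
  (π[c](σ[c>=6](R)) ⋈[c=h] S) → 2

== RESULT ==
c | f | h | w
9 | 3 | 9 | p
9 | 3 | 9 | r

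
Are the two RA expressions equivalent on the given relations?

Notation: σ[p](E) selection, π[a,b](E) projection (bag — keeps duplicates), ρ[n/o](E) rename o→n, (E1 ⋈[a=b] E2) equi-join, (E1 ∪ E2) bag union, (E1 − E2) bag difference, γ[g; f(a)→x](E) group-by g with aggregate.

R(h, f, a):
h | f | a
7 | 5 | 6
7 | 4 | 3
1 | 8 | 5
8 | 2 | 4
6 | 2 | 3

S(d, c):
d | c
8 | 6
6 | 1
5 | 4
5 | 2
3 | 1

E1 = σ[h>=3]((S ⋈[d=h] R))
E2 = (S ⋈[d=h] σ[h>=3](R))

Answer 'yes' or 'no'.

E1 per-node cardinality:
  S → 5
  R → 5
  (S ⋈[d=h] R) → 2
  σ[h>=3]((S ⋈[d=h] R)) → 2
E2 per-node cardinality:
  S → 5
  R → 5
  σ[h>=3](R) → 4
  (S ⋈[d=h] σ[h>=3](R)) → 2

E1 and E2 produce the same multiset:
d | c | h | f | a
6 | 1 | 6 | 2 | 3
8 | 6 | 8 | 2 | 4

yes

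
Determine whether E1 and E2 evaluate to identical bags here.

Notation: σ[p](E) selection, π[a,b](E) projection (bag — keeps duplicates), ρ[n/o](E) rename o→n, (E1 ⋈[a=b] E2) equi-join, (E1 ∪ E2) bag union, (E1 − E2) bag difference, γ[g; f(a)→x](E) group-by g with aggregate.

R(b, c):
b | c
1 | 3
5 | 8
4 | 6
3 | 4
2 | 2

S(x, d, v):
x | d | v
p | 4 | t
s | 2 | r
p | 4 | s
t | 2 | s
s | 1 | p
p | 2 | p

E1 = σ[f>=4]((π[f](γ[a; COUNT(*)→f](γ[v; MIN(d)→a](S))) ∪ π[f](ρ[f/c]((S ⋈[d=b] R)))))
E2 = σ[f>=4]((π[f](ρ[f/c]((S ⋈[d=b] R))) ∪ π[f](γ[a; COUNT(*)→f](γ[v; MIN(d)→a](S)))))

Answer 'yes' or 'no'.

E1 subexpression sizes:
  S → 6
  γ[v; MIN(d)→a](S) → 4
  γ[a; COUNT(*)→f](γ[v; MIN(d)→a](S)) → 3
  π[f](γ[a; COUNT(*)→f](γ[v; MIN(d)→a](S))) → 3
  S → 6
  R → 5
  (S ⋈[d=b] R) → 6
  ρ[f/c]((S ⋈[d=b] R)) → 6
  π[f](ρ[f/c]((S ⋈[d=b] R))) → 6
  (π[f](γ[a; COUNT(*)→f](γ[v; MIN(d)→a](S))) ∪ π[f](ρ[f/c]((S ⋈[d=b] R)))) → 9
  σ[f>=4]((π[f](γ[a; COUNT(*)→f](γ[v; MIN(d)→a](S))) ∪ π[f](ρ[f/c]((S ⋈[d=b] R))))) → 2
E2 subexpression sizes:
  S → 6
  R → 5
  (S ⋈[d=b] R) → 6
  ρ[f/c]((S ⋈[d=b] R)) → 6
  π[f](ρ[f/c]((S ⋈[d=b] R))) → 6
  S → 6
  γ[v; MIN(d)→a](S) → 4
  γ[a; COUNT(*)→f](γ[v; MIN(d)→a](S)) → 3
  π[f](γ[a; COUNT(*)→f](γ[v; MIN(d)→a](S))) → 3
  (π[f](ρ[f/c]((S ⋈[d=b] R))) ∪ π[f](γ[a; COUNT(*)→f](γ[v; MIN(d)→a](S)))) → 9
  σ[f>=4]((π[f](ρ[f/c]((S ⋈[d=b] R))) ∪ π[f](γ[a; COUNT(*)→f](γ[v; MIN(d)→a](S))))) → 2

E1 and E2 produce the same multiset:
f
6
6

yes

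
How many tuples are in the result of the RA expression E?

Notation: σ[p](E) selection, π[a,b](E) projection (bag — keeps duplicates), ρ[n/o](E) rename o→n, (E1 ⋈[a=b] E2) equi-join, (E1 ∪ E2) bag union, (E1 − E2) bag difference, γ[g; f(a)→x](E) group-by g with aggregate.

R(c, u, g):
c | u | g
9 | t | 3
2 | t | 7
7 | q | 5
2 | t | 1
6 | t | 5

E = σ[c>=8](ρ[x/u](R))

Subexpression sizes:
  R → 5
  ρ[x/u](R) → 5
  σ[c>=8](ρ[x/u](R)) → 1

|E| = 1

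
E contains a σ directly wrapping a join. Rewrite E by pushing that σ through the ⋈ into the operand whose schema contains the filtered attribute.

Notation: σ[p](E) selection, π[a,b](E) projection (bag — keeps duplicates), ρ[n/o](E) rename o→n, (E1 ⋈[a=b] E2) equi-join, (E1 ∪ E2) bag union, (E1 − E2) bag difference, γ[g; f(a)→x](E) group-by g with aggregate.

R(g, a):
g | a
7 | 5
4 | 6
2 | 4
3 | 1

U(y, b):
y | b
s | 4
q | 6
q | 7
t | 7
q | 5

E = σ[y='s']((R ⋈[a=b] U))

σ filters on y, owned by the right side.
E' = (R ⋈[a=b] σ[y='s'](U))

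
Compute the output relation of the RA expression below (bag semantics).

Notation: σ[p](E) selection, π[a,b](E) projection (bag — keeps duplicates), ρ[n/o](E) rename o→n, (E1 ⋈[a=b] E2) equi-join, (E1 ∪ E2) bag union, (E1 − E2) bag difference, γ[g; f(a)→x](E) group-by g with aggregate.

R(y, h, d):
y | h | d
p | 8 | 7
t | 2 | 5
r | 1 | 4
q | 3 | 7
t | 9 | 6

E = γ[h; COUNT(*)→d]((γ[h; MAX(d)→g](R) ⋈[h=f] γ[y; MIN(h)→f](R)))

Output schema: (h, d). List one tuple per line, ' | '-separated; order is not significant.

Per-node cardinality:
  R → 5
  γ[h; MAX(d)→g](R) → 5
  R → 5
  γ[y; MIN(h)→f](R) → 4
  (γ[h; MAX(d)→g](R) ⋈[h=f] γ[y; MIN(h)→f](R)) → 4
  γ[h; COUNT(*)→d]((γ[h; MAX(d)→g](R) ⋈[h=f] γ[y; MIN(h)→f](R))) → 4

== RESULT ==
h | d
1 | 1
2 | 1
3 | 1
8 | 1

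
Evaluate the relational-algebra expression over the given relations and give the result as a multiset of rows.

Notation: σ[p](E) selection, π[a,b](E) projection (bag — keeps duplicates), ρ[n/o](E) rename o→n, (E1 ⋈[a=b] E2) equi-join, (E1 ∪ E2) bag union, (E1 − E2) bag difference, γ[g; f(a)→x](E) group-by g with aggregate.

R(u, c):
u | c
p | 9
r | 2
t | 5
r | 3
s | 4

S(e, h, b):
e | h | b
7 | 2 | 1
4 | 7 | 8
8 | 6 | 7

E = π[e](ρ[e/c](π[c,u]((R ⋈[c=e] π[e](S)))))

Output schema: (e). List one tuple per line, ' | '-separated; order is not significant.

Per-node cardinality:
  R → 5
  S → 3
  π[e](S) → 3
  (R ⋈[c=e] π[e](S)) → 1
  π[c,u]((R ⋈[c=e] π[e](S))) → 1
  ρ[e/c](π[c,u]((R ⋈[c=e] π[e](S)))) → 1
  π[e](ρ[e/c](π[c,u]((R ⋈[c=e] π[e](S))))) → 1

== RESULT ==
e
4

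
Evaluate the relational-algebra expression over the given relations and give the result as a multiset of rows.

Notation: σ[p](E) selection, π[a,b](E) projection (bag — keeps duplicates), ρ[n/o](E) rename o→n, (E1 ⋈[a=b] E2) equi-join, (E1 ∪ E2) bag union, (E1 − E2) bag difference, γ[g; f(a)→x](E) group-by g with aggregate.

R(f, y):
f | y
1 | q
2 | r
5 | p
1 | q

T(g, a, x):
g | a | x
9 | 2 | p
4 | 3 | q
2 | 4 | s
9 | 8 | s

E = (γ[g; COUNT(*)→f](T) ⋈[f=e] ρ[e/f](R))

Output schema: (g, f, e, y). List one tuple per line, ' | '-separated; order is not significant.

Per-node cardinality:
  T → 4
  γ[g; COUNT(*)→f](T) → 3
  R → 4
  ρ[e/f](R) → 4
  (γ[g; COUNT(*)→f](T) ⋈[f=e] ρ[e/f](R)) → 5

== RESULT ==
g | f | e | y
2 | 1 | 1 | q
2 | 1 | 1 | q
4 | 1 | 1 | q
4 | 1 | 1 | q
9 | 2 | 2 | r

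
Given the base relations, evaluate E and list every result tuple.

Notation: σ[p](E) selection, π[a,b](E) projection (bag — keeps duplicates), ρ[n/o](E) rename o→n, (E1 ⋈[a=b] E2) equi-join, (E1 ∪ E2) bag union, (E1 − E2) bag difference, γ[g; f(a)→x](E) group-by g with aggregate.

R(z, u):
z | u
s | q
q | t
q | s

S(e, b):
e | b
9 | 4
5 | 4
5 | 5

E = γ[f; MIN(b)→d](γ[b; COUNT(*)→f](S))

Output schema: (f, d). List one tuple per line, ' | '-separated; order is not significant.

Stepwise |·|:
  S → 3
  γ[b; COUNT(*)→f](S) → 2
  γ[f; MIN(b)→d](γ[b; COUNT(*)→f](S)) → 2

== RESULT ==
f | d
1 | 5
2 | 4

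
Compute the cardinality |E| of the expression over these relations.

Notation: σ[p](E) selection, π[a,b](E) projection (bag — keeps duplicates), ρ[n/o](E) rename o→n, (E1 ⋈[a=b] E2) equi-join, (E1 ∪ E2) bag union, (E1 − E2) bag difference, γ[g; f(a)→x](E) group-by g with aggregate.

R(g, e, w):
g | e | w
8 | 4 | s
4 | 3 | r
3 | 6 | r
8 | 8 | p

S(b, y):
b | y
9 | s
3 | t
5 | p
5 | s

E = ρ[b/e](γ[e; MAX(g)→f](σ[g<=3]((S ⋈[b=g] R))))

Subexpression sizes:
  S → 4
  R → 4
  (S ⋈[b=g] R) → 1
  σ[g<=3]((S ⋈[b=g] R)) → 1
  γ[e; MAX(g)→f](σ[g<=3]((S ⋈[b=g] R))) → 1
  ρ[b/e](γ[e; MAX(g)→f](σ[g<=3]((S ⋈[b=g] R)))) → 1

|E| = 1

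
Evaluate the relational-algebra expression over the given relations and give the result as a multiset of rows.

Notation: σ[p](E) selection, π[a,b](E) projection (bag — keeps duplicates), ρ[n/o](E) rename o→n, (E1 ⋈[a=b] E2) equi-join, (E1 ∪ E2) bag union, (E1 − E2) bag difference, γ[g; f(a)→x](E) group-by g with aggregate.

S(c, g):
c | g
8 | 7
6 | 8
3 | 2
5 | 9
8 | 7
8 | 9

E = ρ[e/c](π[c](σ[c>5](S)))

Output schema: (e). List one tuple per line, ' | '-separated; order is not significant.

Row counts bottom-up:
  S → 6
  σ[c>5](S) → 4
  π[c](σ[c>5](S)) → 4
  ρ[e/c](π[c](σ[c>5](S))) → 4

== RESULT ==
e
6
8
8
8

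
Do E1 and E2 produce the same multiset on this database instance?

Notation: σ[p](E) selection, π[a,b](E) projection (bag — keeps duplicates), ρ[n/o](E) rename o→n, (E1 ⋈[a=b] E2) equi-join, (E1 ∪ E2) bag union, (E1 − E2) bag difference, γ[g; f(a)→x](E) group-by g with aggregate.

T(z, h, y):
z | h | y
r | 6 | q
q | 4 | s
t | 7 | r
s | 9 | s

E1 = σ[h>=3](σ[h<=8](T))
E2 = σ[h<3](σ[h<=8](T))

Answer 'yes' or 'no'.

E1 subexpression sizes:
  T → 4
  σ[h<=8](T) → 3
  σ[h>=3](σ[h<=8](T)) → 3
E2 subexpression sizes:
  T → 4
  σ[h<=8](T) → 3
  σ[h<3](σ[h<=8](T)) → 0

E1 result:
z | h | y
q | 4 | s
r | 6 | q
t | 7 | r
E2 result:
z | h | y
(0 rows)
Witness: ('r', 6, 'q') appears 1× in E1 but 0× in E2.

no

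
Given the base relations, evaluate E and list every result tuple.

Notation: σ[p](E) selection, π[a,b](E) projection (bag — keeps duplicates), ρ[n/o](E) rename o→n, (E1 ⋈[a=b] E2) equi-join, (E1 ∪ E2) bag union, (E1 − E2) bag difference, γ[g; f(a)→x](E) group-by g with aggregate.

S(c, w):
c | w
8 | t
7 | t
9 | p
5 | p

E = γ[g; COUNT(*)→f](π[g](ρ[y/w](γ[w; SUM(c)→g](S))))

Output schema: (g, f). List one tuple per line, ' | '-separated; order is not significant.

Per-node cardinality:
  S → 4
  γ[w; SUM(c)→g](S) → 2
  ρ[y/w](γ[w; SUM(c)→g](S)) → 2
  π[g](ρ[y/w](γ[w; SUM(c)→g](S))) → 2
  γ[g; COUNT(*)→f](π[g](ρ[y/w](γ[w; SUM(c)→g](S)))) → 2

== RESULT ==
g | f
14 | 1
15 | 1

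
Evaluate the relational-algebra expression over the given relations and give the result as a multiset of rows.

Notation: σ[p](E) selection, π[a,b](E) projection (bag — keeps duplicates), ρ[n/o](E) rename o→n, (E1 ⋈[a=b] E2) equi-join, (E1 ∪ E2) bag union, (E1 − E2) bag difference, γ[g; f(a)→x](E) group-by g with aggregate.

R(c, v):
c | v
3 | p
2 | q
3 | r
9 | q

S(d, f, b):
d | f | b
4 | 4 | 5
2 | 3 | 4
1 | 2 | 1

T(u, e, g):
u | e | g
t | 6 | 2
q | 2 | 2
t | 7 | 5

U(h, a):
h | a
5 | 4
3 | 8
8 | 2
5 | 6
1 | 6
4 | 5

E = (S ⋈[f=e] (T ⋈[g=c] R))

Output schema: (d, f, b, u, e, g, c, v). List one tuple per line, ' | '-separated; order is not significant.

Subexpression sizes:
  S → 3
  T → 3
  R → 4
  (T ⋈[g=c] R) → 2
  (S ⋈[f=e] (T ⋈[g=c] R)) → 1

== RESULT ==
d | f | b | u | e | g | c | v
1 | 2 | 1 | q | 2 | 2 | 2 | q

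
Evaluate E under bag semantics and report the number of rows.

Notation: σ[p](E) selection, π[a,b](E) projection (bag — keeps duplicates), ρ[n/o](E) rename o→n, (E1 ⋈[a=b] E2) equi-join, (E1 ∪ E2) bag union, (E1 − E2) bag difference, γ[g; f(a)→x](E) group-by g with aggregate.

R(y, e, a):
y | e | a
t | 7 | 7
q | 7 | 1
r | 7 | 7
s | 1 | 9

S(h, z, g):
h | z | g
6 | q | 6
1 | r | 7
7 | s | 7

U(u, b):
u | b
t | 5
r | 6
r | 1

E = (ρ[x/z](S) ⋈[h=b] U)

Row counts bottom-up:
  S → 3
  ρ[x/z](S) → 3
  U → 3
  (ρ[x/z](S) ⋈[h=b] U) → 2

|E| = 2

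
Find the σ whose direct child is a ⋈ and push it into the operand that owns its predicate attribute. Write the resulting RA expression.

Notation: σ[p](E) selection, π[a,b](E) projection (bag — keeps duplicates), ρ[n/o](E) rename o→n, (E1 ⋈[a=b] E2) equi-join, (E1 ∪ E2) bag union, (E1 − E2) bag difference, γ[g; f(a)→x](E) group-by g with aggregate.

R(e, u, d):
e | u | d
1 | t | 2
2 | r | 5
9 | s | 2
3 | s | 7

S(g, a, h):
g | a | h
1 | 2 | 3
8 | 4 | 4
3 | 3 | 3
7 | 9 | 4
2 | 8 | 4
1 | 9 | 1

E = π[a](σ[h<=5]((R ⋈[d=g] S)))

σ filters on h, owned by the right side.
E' = π[a]((R ⋈[d=g] σ[h<=5](S)))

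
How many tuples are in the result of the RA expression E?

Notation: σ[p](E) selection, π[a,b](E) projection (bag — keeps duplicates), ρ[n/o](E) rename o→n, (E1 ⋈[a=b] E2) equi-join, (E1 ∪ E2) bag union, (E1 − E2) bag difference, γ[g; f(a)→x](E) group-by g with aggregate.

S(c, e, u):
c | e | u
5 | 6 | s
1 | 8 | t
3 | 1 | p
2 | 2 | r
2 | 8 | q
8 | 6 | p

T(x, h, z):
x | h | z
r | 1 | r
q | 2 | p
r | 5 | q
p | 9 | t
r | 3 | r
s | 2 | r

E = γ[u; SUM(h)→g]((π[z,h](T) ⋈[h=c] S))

Subexpression sizes:
  T → 6
  π[z,h](T) → 6
  S → 6
  (π[z,h](T) ⋈[h=c] S) → 7
  γ[u; SUM(h)→g]((π[z,h](T) ⋈[h=c] S)) → 5

|E| = 5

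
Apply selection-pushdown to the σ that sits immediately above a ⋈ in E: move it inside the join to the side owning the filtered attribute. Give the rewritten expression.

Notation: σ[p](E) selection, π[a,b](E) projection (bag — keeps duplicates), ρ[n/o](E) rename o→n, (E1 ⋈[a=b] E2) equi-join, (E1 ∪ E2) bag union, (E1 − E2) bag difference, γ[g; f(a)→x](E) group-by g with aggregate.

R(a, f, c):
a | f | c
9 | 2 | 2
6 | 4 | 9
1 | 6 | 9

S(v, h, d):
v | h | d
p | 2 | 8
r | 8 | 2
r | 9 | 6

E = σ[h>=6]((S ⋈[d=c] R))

σ filters on h, owned by the left side.
E' = (σ[h>=6](S) ⋈[d=c] R)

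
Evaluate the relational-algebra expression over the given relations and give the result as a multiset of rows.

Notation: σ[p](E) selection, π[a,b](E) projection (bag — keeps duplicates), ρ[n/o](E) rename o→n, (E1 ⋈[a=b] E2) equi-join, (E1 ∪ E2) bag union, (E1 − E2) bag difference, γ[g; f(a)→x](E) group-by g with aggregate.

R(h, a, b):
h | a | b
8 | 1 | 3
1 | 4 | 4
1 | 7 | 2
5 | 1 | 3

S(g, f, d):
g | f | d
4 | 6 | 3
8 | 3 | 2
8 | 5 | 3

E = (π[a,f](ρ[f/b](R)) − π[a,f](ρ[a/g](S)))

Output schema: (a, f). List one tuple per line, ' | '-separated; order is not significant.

Row counts bottom-up:
  R → 4
  ρ[f/b](R) → 4
  π[a,f](ρ[f/b](R)) → 4
  S → 3
  ρ[a/g](S) → 3
  π[a,f](ρ[a/g](S)) → 3
  (π[a,f](ρ[f/b](R)) − π[a,f](ρ[a/g](S))) → 4

== RESULT ==
a | f
1 | 3
1 | 3
4 | 4
7 | 2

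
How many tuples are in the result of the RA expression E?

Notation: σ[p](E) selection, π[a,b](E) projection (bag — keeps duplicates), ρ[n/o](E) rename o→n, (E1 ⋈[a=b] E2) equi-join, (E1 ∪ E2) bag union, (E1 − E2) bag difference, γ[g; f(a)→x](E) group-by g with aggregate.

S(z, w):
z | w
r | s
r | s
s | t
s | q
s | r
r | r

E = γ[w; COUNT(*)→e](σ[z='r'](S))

Per-node cardinality:
  S → 6
  σ[z='r'](S) → 3
  γ[w; COUNT(*)→e](σ[z='r'](S)) → 2

|E| = 2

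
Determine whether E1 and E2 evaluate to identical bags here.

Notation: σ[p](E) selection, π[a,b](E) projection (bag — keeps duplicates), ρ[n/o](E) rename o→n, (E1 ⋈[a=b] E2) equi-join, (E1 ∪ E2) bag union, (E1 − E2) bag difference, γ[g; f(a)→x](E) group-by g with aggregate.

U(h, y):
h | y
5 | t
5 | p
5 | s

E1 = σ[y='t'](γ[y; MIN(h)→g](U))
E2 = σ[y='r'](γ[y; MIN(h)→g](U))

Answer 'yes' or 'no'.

E1 per-node cardinality:
  U → 3
  γ[y; MIN(h)→g](U) → 3
  σ[y='t'](γ[y; MIN(h)→g](U)) → 1
E2 per-node cardinality:
  U → 3
  γ[y; MIN(h)→g](U) → 3
  σ[y='r'](γ[y; MIN(h)→g](U)) → 0

E1 result:
y | g
t | 5
E2 result:
y | g
(0 rows)
Witness: ('t', 5) appears 1× in E1 but 0× in E2.

no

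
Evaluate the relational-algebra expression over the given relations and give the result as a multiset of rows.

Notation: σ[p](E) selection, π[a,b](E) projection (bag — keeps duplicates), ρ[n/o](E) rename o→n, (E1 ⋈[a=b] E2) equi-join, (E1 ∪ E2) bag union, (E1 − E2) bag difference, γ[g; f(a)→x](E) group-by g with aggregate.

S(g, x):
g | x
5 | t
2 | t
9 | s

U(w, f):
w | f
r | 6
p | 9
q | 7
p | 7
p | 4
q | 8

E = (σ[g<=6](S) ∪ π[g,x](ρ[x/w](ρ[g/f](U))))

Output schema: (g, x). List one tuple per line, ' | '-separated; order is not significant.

Row counts bottom-up:
  S → 3
  σ[g<=6](S) → 2
  U → 6
  ρ[g/f](U) → 6
  ρ[x/w](ρ[g/f](U)) → 6
  π[g,x](ρ[x/w](ρ[g/f](U))) → 6
  (σ[g<=6](S) ∪ π[g,x](ρ[x/w](ρ[g/f](U)))) → 8

== RESULT ==
g | x
2 | t
4 | p
5 | t
6 | r
7 | p
7 | q
8 | q
9 | p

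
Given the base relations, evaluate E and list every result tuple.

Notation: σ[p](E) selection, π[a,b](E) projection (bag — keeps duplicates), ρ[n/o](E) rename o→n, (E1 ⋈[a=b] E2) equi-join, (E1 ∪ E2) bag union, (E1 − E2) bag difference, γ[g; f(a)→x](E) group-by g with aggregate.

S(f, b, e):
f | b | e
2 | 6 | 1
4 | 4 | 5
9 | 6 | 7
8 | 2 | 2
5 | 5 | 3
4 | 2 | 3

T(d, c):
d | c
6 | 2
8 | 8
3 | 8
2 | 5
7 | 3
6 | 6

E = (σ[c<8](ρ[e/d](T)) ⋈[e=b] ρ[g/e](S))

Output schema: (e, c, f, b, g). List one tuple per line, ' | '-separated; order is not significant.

Stepwise |·|:
  T → 6
  ρ[e/d](T) → 6
  σ[c<8](ρ[e/d](T)) → 4
  S → 6
  ρ[g/e](S) → 6
  (σ[c<8](ρ[e/d](T)) ⋈[e=b] ρ[g/e](S)) → 6

== RESULT ==
e | c | f | b | g
2 | 5 | 4 | 2 | 3
2 | 5 | 8 | 2 | 2
6 | 2 | 2 | 6 | 1
6 | 2 | 9 | 6 | 7
6 | 6 | 2 | 6 | 1
6 | 6 | 9 | 6 | 7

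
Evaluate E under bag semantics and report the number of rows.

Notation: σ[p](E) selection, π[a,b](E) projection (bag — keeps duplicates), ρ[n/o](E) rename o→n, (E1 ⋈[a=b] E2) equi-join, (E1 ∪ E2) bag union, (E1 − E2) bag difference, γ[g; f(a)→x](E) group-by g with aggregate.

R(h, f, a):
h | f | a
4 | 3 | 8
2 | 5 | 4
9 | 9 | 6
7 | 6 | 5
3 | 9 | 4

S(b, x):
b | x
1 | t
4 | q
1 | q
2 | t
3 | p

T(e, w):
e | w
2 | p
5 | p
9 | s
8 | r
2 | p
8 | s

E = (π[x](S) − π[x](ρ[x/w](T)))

Row counts bottom-up:
  S → 5
  π[x](S) → 5
  T → 6
  ρ[x/w](T) → 6
  π[x](ρ[x/w](T)) → 6
  (π[x](S) − π[x](ρ[x/w](T))) → 4

|E| = 4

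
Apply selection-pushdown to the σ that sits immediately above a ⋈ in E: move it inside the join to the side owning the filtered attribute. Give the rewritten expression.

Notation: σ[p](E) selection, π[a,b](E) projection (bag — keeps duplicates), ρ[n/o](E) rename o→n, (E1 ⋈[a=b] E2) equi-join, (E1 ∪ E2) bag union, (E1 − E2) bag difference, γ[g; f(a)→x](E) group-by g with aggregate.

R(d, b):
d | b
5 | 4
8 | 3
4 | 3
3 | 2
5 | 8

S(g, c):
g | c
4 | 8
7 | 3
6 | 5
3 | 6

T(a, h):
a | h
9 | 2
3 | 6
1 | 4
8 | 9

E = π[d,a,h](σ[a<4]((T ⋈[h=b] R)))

σ filters on a, owned by the left side.
E' = π[d,a,h]((σ[a<4](T) ⋈[h=b] R))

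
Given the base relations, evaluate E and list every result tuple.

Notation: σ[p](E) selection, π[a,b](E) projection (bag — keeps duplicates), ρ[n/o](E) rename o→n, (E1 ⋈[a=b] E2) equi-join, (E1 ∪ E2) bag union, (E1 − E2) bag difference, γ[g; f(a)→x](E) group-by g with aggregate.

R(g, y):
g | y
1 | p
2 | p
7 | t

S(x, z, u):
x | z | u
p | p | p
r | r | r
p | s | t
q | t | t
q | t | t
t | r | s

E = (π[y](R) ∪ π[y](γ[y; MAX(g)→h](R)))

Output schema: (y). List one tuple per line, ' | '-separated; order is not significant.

Row counts bottom-up:
  R → 3
  π[y](R) → 3
  R → 3
  γ[y; MAX(g)→h](R) → 2
  π[y](γ[y; MAX(g)→h](R)) → 2
  (π[y](R) ∪ π[y](γ[y; MAX(g)→h](R))) → 5

== RESULT ==
y
p
p
p
t
t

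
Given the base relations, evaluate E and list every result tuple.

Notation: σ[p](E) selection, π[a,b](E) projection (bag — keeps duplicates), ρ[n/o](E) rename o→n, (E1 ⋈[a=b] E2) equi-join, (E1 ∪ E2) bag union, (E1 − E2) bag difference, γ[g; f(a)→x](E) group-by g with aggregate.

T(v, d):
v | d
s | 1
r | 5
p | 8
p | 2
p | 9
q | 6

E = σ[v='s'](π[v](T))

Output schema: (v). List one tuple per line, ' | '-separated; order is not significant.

Row counts bottom-up:
  T → 6
  π[v](T) → 6
  σ[v='s'](π[v](T)) → 1

== RESULT ==
v
s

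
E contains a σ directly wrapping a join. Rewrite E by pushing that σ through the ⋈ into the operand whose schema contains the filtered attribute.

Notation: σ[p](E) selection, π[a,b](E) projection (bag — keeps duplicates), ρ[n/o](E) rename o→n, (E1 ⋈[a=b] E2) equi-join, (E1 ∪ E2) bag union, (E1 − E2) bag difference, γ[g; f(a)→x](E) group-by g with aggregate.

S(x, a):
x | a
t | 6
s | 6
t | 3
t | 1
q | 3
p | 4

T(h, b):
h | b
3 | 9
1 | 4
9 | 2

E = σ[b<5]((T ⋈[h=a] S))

σ filters on b, owned by the left side.
E' = (σ[b<5](T) ⋈[h=a] S)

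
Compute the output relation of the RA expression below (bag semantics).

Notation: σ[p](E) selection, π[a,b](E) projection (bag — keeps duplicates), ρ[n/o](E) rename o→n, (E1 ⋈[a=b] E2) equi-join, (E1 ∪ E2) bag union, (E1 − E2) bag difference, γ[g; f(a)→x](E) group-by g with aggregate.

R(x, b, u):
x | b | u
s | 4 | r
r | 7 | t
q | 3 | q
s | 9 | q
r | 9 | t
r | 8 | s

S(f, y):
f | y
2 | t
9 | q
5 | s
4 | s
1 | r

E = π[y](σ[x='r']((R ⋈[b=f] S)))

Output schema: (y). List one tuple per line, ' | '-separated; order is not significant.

Per-node cardinality:
  R → 6
  S → 5
  (R ⋈[b=f] S) → 3
  σ[x='r']((R ⋈[b=f] S)) → 1
  π[y](σ[x='r']((R ⋈[b=f] S))) → 1

== RESULT ==
y
q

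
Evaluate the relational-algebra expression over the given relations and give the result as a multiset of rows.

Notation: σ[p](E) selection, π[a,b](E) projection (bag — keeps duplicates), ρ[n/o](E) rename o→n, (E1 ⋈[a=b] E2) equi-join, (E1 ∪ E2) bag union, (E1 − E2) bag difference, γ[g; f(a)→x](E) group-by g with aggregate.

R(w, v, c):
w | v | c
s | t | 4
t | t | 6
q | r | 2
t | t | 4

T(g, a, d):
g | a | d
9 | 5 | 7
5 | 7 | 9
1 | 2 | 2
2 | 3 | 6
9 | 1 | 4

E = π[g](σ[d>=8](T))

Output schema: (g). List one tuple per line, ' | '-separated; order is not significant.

Row counts bottom-up:
  T → 5
  σ[d>=8](T) → 1
  π[g](σ[d>=8](T)) → 1

== RESULT ==
g
5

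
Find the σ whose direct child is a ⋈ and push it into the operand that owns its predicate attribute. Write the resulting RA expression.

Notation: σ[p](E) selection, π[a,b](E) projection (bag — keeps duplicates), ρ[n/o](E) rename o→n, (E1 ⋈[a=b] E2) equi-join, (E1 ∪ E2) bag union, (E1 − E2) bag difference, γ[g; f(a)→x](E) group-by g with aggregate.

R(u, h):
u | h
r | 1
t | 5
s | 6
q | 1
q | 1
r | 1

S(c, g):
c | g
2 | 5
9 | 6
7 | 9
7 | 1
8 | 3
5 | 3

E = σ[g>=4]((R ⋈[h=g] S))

σ filters on g, owned by the right side.
E' = (R ⋈[h=g] σ[g>=4](S))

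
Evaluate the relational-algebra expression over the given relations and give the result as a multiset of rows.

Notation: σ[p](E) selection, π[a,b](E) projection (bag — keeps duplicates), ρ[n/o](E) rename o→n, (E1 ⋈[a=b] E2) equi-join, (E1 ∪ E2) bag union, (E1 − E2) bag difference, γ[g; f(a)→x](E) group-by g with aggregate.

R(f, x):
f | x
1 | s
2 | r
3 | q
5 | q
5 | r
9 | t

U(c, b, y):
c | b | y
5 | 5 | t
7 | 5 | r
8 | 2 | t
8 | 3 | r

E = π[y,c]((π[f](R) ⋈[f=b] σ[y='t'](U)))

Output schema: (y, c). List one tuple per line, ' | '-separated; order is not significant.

Per-node cardinality:
  R → 6
  π[f](R) → 6
  U → 4
  σ[y='t'](U) → 2
  (π[f](R) ⋈[f=b] σ[y='t'](U)) → 3
  π[y,c]((π[f](R) ⋈[f=b] σ[y='t'](U))) → 3

== RESULT ==
y | c
t | 5
t | 5
t | 8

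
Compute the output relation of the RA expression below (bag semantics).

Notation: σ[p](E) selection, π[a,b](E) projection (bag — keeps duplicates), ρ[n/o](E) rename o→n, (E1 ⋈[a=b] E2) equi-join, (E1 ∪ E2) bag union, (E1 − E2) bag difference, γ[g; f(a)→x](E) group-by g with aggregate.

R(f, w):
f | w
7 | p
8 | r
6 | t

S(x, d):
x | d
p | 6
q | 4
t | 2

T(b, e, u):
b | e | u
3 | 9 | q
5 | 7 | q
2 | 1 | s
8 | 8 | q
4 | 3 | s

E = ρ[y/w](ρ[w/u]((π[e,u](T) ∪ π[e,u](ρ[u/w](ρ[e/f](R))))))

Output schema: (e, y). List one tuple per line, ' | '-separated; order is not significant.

Per-node cardinality:
  T → 5
  π[e,u](T) → 5
  R → 3
  ρ[e/f](R) → 3
  ρ[u/w](ρ[e/f](R)) → 3
  π[e,u](ρ[u/w](ρ[e/f](R))) → 3
  (π[e,u](T) ∪ π[e,u](ρ[u/w](ρ[e/f](R)))) → 8
  ρ[w/u]((π[e,u](T) ∪ π[e,u](ρ[u/w](ρ[e/f](R))))) → 8
  ρ[y/w](ρ[w/u]((π[e,u](T) ∪ π[e,u](ρ[u/w](ρ[e/f](R)))))) → 8

== RESULT ==
e | y
1 | s
3 | s
6 | t
7 | p
7 | q
8 | q
8 | r
9 | q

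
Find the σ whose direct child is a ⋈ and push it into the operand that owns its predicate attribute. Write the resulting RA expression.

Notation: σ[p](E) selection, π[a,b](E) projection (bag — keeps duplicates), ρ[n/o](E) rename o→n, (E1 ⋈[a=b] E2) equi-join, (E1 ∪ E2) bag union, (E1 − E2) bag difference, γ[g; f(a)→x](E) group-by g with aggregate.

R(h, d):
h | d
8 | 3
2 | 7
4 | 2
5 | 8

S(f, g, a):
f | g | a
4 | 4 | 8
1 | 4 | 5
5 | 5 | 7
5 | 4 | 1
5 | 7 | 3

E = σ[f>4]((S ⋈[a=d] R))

σ filters on f, owned by the left side.
E' = (σ[f>4](S) ⋈[a=d] R)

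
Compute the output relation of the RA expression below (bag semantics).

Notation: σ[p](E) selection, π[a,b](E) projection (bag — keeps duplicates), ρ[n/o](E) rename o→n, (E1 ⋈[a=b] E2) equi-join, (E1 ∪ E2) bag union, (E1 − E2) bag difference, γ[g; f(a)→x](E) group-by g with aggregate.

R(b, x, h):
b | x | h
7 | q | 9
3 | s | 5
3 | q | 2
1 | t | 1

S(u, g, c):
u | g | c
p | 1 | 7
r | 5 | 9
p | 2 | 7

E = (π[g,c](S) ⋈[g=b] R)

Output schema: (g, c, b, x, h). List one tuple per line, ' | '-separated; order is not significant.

Row counts bottom-up:
  S → 3
  π[g,c](S) → 3
  R → 4
  (π[g,c](S) ⋈[g=b] R) → 1

== RESULT ==
g | c | b | x | h
1 | 7 | 1 | t | 1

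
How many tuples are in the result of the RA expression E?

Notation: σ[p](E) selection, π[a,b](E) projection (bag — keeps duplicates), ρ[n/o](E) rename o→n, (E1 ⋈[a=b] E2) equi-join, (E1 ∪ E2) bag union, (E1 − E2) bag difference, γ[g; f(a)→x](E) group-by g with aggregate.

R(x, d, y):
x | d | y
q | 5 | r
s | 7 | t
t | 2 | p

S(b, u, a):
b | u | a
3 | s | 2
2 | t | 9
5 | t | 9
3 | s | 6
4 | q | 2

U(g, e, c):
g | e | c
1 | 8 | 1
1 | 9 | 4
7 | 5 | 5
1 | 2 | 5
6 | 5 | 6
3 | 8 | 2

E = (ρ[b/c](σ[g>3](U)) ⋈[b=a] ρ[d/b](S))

Per-node cardinality:
  U → 6
  σ[g>3](U) → 2
  ρ[b/c](σ[g>3](U)) → 2
  S → 5
  ρ[d/b](S) → 5
  (ρ[b/c](σ[g>3](U)) ⋈[b=a] ρ[d/b](S)) → 1

|E| = 1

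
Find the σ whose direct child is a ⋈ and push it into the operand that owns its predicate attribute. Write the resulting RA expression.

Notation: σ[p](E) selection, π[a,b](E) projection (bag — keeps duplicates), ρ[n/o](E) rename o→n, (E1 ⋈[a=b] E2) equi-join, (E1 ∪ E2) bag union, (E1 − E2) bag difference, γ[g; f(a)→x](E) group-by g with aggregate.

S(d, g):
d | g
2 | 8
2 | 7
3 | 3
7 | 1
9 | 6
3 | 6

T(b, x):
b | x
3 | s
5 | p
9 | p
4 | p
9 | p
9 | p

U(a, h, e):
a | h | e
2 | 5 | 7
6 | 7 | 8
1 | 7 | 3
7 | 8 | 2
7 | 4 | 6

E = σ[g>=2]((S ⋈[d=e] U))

σ filters on g, owned by the left side.
E' = (σ[g>=2](S) ⋈[d=e] U)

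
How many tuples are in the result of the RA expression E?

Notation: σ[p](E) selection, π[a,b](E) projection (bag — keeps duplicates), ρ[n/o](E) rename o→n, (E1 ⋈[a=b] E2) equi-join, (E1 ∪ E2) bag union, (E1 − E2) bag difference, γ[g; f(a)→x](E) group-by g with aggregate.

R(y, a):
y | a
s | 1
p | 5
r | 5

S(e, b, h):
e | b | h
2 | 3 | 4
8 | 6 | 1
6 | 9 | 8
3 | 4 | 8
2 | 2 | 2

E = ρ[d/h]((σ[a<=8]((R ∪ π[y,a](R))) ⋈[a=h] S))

Subexpression sizes:
  R → 3
  R → 3
  π[y,a](R) → 3
  (R ∪ π[y,a](R)) → 6
  σ[a<=8]((R ∪ π[y,a](R))) → 6
  S → 5
  (σ[a<=8]((R ∪ π[y,a](R))) ⋈[a=h] S) → 2
  ρ[d/h]((σ[a<=8]((R ∪ π[y,a](R))) ⋈[a=h] S)) → 2

|E| = 2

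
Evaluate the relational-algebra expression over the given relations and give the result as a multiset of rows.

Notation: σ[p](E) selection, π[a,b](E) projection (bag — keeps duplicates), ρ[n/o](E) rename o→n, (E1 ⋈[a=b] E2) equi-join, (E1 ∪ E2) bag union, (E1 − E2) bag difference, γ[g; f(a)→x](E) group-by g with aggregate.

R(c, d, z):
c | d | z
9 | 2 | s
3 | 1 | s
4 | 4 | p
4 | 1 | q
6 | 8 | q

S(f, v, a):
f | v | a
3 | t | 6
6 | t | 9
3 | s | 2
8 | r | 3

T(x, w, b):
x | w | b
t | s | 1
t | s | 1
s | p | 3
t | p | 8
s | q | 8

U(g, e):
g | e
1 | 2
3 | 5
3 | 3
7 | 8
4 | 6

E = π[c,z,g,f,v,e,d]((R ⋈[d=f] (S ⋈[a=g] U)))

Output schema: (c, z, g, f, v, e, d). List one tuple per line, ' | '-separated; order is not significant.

Row counts bottom-up:
  R → 5
  S → 4
  U → 5
  (S ⋈[a=g] U) → 2
  (R ⋈[d=f] (S ⋈[a=g] U)) → 2
  π[c,z,g,f,v,e,d]((R ⋈[d=f] (S ⋈[a=g] U))) → 2

== RESULT ==
c | z | g | f | v | e | d
6 | q | 3 | 8 | r | 3 | 8
6 | q | 3 | 8 | r | 5 | 8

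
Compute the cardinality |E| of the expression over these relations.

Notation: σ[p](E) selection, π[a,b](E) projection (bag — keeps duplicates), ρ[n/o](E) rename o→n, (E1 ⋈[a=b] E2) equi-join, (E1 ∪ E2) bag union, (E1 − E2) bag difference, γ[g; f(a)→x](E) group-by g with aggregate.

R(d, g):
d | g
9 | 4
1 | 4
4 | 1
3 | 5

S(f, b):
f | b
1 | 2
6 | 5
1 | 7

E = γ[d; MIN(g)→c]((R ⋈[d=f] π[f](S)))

Subexpression sizes:
  R → 4
  S → 3
  π[f](S) → 3
  (R ⋈[d=f] π[f](S)) → 2
  γ[d; MIN(g)→c]((R ⋈[d=f] π[f](S))) → 1

|E| = 1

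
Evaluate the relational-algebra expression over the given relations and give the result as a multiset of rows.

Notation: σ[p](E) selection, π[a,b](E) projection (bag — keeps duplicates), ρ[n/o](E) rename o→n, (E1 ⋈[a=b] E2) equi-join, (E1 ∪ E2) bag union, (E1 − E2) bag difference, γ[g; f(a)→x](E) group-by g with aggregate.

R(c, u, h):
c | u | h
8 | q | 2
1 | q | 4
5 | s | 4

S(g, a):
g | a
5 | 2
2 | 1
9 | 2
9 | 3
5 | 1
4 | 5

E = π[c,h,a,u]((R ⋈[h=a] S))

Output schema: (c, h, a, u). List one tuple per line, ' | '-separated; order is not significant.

Subexpression sizes:
  R → 3
  S → 6
  (R ⋈[h=a] S) → 2
  π[c,h,a,u]((R ⋈[h=a] S)) → 2

== RESULT ==
c | h | a | u
8 | 2 | 2 | q
8 | 2 | 2 | q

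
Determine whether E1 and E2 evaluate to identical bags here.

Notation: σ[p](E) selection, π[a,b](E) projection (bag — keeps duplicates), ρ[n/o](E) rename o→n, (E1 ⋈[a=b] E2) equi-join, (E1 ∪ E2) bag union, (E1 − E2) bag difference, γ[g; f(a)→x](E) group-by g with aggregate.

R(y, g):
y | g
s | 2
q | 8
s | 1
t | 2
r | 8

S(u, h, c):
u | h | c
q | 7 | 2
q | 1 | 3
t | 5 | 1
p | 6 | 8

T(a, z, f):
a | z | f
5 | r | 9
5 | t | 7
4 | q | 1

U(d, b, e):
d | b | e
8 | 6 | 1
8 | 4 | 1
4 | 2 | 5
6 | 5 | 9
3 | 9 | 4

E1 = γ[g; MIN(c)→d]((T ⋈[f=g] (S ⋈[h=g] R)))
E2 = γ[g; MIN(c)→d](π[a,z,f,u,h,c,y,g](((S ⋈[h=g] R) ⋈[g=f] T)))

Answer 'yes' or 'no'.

E1 subexpression sizes:
  T → 3
  S → 4
  R → 5
  (S ⋈[h=g] R) → 1
  (T ⋈[f=g] (S ⋈[h=g] R)) → 1
  γ[g; MIN(c)→d]((T ⋈[f=g] (S ⋈[h=g] R))) → 1
E2 subexpression sizes:
  S → 4
  R → 5
  (S ⋈[h=g] R) → 1
  T → 3
  ((S ⋈[h=g] R) ⋈[g=f] T) → 1
  π[a,z,f,u,h,c,y,g](((S ⋈[h=g] R) ⋈[g=f] T)) → 1
  γ[g; MIN(c)→d](π[a,z,f,u,h,c,y,g](((S ⋈[h=g] R) ⋈[g=f] T))) → 1

E1 and E2 produce the same multiset:
g | d
1 | 3

yes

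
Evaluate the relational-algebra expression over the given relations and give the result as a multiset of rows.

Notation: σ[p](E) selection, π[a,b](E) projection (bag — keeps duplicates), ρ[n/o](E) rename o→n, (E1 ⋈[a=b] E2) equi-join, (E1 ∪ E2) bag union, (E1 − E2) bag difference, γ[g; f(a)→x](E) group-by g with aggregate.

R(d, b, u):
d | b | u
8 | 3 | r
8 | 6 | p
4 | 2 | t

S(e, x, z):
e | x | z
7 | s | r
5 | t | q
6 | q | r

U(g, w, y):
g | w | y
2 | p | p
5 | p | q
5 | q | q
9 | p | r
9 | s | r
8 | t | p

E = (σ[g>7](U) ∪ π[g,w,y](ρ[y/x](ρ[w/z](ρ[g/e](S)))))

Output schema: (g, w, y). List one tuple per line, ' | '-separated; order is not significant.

Subexpression sizes:
  U → 6
  σ[g>7](U) → 3
  S → 3
  ρ[g/e](S) → 3
  ρ[w/z](ρ[g/e](S)) → 3
  ρ[y/x](ρ[w/z](ρ[g/e](S))) → 3
  π[g,w,y](ρ[y/x](ρ[w/z](ρ[g/e](S)))) → 3
  (σ[g>7](U) ∪ π[g,w,y](ρ[y/x](ρ[w/z](ρ[g/e](S))))) → 6

== RESULT ==
g | w | y
5 | q | t
6 | r | q
7 | r | s
8 | t | p
9 | p | r
9 | s | r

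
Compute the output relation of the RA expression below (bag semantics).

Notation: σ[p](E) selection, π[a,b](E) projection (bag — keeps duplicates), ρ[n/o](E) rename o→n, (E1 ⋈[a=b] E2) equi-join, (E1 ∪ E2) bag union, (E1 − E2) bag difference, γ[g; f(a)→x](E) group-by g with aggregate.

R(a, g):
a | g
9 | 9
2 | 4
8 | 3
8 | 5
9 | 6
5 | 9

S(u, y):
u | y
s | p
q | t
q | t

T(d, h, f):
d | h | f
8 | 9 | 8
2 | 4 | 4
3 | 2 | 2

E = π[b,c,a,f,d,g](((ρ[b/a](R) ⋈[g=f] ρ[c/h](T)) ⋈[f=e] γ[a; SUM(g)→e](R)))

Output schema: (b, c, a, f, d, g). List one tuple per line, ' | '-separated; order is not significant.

Subexpression sizes:
  R → 6
  ρ[b/a](R) → 6
  T → 3
  ρ[c/h](T) → 3
  (ρ[b/a](R) ⋈[g=f] ρ[c/h](T)) → 1
  R → 6
  γ[a; SUM(g)→e](R) → 4
  ((ρ[b/a](R) ⋈[g=f] ρ[c/h](T)) ⋈[f=e] γ[a; SUM(g)→e](R)) → 1
  π[b,c,a,f,d,g](((ρ[b/a](R) ⋈[g=f] ρ[c/h](T)) ⋈[f=e] γ[a; SUM(g)→e](R))) → 1

== RESULT ==
b | c | a | f | d | g
2 | 4 | 2 | 4 | 2 | 4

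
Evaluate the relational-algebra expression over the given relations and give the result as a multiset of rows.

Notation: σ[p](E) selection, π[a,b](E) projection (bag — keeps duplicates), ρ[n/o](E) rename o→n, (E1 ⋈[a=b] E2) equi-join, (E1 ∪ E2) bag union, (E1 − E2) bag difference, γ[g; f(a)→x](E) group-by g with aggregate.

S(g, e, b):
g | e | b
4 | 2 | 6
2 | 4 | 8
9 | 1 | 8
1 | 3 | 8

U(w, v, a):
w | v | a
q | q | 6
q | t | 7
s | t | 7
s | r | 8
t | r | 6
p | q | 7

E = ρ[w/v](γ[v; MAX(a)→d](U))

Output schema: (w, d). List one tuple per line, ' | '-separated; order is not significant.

Row counts bottom-up:
  U → 6
  γ[v; MAX(a)→d](U) → 3
  ρ[w/v](γ[v; MAX(a)→d](U)) → 3

== RESULT ==
w | d
q | 7
r | 8
t | 7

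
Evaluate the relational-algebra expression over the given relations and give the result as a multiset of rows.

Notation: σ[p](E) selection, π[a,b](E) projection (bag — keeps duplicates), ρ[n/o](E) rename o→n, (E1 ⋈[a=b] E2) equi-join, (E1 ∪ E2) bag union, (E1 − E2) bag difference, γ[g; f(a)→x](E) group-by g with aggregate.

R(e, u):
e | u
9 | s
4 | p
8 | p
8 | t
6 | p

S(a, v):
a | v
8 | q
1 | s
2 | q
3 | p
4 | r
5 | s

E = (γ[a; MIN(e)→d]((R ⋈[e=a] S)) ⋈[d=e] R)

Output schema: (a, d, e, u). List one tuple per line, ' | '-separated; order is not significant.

Subexpression sizes:
  R → 5
  S → 6
  (R ⋈[e=a] S) → 3
  γ[a; MIN(e)→d]((R ⋈[e=a] S)) → 2
  R → 5
  (γ[a; MIN(e)→d]((R ⋈[e=a] S)) ⋈[d=e] R) → 3

== RESULT ==
a | d | e | u
4 | 4 | 4 | p
8 | 8 | 8 | p
8 | 8 | 8 | t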